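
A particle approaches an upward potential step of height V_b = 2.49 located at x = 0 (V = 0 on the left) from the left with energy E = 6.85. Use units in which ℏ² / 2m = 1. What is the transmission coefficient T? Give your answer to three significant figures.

T = 0.987

On each side the TISE gives plane waves with k = √(2m(E − V))/ℏ: k₁ = √(2·½·6.85) = 2.617, k₂ = √(2·½·4.36) = 2.088.
Continuity of ψ and ψ′ at the step yields the reflection amplitude r = (k₁ − k₂)/(k₁ + k₂) = 0.1125; thus R = |r|² = 0.01265, T = 0.9874.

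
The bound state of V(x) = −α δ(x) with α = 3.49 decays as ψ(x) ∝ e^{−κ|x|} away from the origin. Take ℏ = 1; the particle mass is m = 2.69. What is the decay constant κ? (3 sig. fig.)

κ = 9.39

Integrate −(ℏ²/2m)ψ'' − αδ(x)ψ = Eψ from −ε to +ε: the ψ'' term gives ψ'(0⁺) − ψ'(0⁻) and the δ term gives −(2mα/ℏ²)ψ(0).
With ψ ∝ e^{−κ|x|} this yields −2κ = −2mα/ℏ², so κ = mα/ℏ² = 9.388.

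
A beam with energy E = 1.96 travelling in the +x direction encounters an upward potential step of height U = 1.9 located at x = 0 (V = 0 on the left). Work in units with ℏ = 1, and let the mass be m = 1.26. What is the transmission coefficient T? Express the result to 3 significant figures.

The wavenumbers are k₁ = √(2mE)/ℏ = 2.222 on the left and k₂ = √(2m(E − U))/ℏ = 0.3888 on the right.
Continuity of ψ and ψ′ at the step yields the reflection amplitude r = (k₁ − k₂)/(k₁ + k₂) = 0.7022; thus R = |r|² = 0.4931, T = 0.5069.

T = 0.507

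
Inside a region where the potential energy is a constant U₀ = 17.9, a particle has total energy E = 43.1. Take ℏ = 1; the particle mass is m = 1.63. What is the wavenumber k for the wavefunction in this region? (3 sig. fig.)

k = 9.06

With E > U₀ the solution is oscillatory, ψ ∝ e^{±ikx} with k = √(2m(E − U₀))/ℏ.
k = √(2 × 1.63 × 25.2) = 9.064.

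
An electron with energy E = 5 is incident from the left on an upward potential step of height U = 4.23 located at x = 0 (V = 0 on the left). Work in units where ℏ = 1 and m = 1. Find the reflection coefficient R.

R = 0.190

On each side the TISE gives plane waves with k = √(2m(E − V))/ℏ: k₁ = √(2·1·5) = 3.162, k₂ = √(2·1·0.77) = 1.241.
Matching ψ and ψ′ at x = 0 gives r = (k₁ − k₂)/(k₁ + k₂), so R = r² = 0.1904 and T = 1 − R = 0.8096.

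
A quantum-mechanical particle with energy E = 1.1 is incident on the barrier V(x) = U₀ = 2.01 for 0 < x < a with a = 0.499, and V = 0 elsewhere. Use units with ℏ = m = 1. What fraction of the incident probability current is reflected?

R = 0.347

E < U₀: inside the barrier ψ ∝ e^{±κx} with κ = √(2m(U₀ − E))/ℏ = 1.349.
κa = 0.6732, sinh(κa) = 0.7252.
The exact tunnelling result is T⁻¹ = 1 + U₀² sinh²(κa) / [4E(U₀ − E)] = 1.531, so T = 0.653.
R = 1 − T = 0.347.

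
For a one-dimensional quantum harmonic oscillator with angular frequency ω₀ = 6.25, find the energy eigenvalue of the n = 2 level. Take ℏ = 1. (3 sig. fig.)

Using E_n = (n + ½)ℏω₀: E_2 = 2.5 × 6.25 = 15.63.

E = 15.6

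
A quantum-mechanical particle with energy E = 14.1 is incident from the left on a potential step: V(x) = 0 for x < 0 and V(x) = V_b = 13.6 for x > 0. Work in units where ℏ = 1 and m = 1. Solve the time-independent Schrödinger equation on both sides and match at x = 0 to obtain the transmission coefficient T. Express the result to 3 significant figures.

On each side the TISE gives plane waves with k = √(2m(E − V))/ℏ: k₁ = √(2·1·14.1) = 5.310, k₂ = √(2·1·0.5) = 1.000.
Continuity of ψ and ψ′ at the step yields the reflection amplitude r = (k₁ − k₂)/(k₁ + k₂) = 0.6831; thus R = |r|² = 0.4666, T = 0.5334.

T = 0.533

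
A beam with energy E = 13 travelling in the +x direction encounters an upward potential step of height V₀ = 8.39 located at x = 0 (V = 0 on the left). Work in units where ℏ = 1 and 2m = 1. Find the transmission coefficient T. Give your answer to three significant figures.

T = 0.936

The wavenumbers are k₁ = √(2mE)/ℏ = 3.606 on the left and k₂ = √(2m(E − V₀))/ℏ = 2.147 on the right.
Continuity of ψ and ψ′ at the step yields the reflection amplitude r = (k₁ − k₂)/(k₁ + k₂) = 0.2535; thus R = |r|² = 0.06428, T = 0.9357.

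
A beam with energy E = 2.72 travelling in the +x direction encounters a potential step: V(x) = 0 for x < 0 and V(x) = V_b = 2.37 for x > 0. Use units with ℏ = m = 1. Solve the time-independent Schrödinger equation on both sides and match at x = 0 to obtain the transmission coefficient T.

On each side the TISE gives plane waves with k = √(2m(E − V))/ℏ: k₁ = √(2·1·2.72) = 2.332, k₂ = √(2·1·0.35) = 0.8367.
Continuity of ψ and ψ′ at the step yields the reflection amplitude r = (k₁ − k₂)/(k₁ + k₂) = 0.4720; thus R = |r|² = 0.2228, T = 0.7772.

T = 0.777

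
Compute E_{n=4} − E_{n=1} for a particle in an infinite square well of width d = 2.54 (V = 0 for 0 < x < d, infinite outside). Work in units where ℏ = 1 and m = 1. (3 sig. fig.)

ΔE = 11.5

E_n = n²π²ℏ²/(2md²), so ΔE = (4² − 1²) π²ℏ²/(2md²).
ΔE = 15 × π² / (2 × 1 × 2.54²) = 11.47.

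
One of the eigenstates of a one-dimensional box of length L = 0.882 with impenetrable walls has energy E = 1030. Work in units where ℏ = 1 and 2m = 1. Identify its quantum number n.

n = 9

From E_n = n²π²ℏ²/(2mL²) invert to n = √(2mL²E)/(πℏ).
n = (0.882/π) × √(2 × 0.5 × 1030) = 9.010 → n = 9.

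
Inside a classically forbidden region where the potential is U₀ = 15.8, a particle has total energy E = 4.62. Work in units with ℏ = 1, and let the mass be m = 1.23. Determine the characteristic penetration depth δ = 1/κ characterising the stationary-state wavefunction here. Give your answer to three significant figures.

Since E < U₀ the TISE in this region is ψ'' = κ²ψ with κ = √(2m(U₀ − E))/ℏ.
κ = √(2 × 1.23 × 11.18) = 5.244. The penetration depth is δ = 1/κ = 0.191.

δ = 0.191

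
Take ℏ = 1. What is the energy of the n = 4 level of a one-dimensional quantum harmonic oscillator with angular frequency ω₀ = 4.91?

Using E_n = (n + ½)ℏω₀: E_4 = 4.5 × 4.91 = 22.10.

E = 22.1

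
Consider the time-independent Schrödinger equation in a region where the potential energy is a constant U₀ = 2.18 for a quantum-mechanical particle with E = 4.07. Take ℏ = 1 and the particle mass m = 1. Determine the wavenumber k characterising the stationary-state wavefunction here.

k = 1.94

With E > U₀ the solution is oscillatory, ψ ∝ e^{±ikx} with k = √(2m(E − U₀))/ℏ.
k = √(2 × 1 × 1.89) = 1.944.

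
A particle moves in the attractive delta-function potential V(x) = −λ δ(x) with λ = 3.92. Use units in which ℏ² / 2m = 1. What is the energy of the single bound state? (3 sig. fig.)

E = -3.84

The bound state is ψ(x) = √κ e^{−κ|x|}. The derivative jump ψ'(0⁺) − ψ'(0⁻) = −(2mλ/ℏ²)ψ(0) fixes κ = mλ/ℏ² = 1.960.
Then E = −ℏ²κ²/(2m) = −mλ²/(2ℏ²) = -3.842.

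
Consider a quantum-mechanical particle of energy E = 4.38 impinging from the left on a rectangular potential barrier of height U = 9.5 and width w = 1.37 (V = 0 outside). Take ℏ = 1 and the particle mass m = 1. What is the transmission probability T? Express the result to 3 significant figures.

T = 0.000619

Since E < U the interior solution is evanescent with decay constant κ = √(2m(U − E))/ℏ = 3.200.
κw = 4.384, sinh(κw) = 40.07.
Matching ψ, ψ′ at both faces gives T = [1 + U² sinh²(κw) / (4E(U − E))]⁻¹ = 1/1617 = 0.000619.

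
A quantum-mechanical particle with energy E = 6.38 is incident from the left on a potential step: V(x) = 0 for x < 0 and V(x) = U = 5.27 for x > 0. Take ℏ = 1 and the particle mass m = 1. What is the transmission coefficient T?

T = 0.831

On each side the TISE gives plane waves with k = √(2m(E − V))/ℏ: k₁ = √(2·1·6.38) = 3.572, k₂ = √(2·1·1.11) = 1.490.
Matching ψ and ψ′ at x = 0 gives r = (k₁ − k₂)/(k₁ + k₂), so R = r² = 0.1692 and T = 1 − R = 0.8308.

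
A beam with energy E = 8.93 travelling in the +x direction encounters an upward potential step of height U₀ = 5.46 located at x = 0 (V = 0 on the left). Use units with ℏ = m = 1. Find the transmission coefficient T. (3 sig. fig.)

T = 0.946

The wavenumbers are k₁ = √(2mE)/ℏ = 4.226 on the left and k₂ = √(2m(E − U₀))/ℏ = 2.634 on the right.
Matching ψ and ψ′ at x = 0 gives r = (k₁ − k₂)/(k₁ + k₂), so R = r² = 0.05383 and T = 1 − R = 0.9462.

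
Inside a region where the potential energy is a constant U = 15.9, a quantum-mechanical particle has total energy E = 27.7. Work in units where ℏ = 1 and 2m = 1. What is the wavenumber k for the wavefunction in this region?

k = 3.44

With E > U the solution is oscillatory, ψ ∝ e^{±ikx} with k = √(2m(E − U))/ℏ.
k = √(2 × 0.5 × 11.8) = 3.435.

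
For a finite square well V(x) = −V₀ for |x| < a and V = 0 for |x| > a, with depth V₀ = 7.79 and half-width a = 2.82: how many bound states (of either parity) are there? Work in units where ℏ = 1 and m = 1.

The dimensionless depth is z₀ = a√(2mV₀)/ℏ = 2.82 × √(15.58) = 11.13.
The even/odd transcendental equations gain one root per π/2 in z₀, giving N = 1 + ⌊2z₀/π⌋ = 1 + ⌊7.086⌋ = 8.

N = 8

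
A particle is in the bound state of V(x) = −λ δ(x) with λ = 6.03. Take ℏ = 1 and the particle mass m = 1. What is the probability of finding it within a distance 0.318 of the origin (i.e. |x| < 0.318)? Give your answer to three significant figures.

P = 0.978

The normalised bound state is ψ = √κ e^{−κ|x|} with κ = mλ/ℏ² = 6.030.
P(|x| < d) = ∫_{−d}^{d} κ e^{−2κ|x|} dx = 1 − e^{−2κd} = 1 − e^{−3.835} = 0.9784.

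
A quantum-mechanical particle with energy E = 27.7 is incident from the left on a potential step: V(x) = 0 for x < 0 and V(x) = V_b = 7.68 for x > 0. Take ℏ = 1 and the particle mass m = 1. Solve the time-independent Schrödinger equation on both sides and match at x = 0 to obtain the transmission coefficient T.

T = 0.993

The wavenumbers are k₁ = √(2mE)/ℏ = 7.443 on the left and k₂ = √(2m(E − V_b))/ℏ = 6.328 on the right.
Continuity of ψ and ψ′ at the step yields the reflection amplitude r = (k₁ − k₂)/(k₁ + k₂) = 0.08100; thus R = |r|² = 0.006561, T = 0.9934.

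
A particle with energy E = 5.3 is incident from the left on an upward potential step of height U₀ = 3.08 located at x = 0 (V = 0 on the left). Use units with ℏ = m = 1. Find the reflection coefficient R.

The wavenumbers are k₁ = √(2mE)/ℏ = 3.256 on the left and k₂ = √(2m(E − U₀))/ℏ = 2.107 on the right.
Continuity of ψ and ψ′ at the step yields the reflection amplitude r = (k₁ − k₂)/(k₁ + k₂) = 0.2142; thus R = |r|² = 0.04587, T = 0.9541.

R = 0.0459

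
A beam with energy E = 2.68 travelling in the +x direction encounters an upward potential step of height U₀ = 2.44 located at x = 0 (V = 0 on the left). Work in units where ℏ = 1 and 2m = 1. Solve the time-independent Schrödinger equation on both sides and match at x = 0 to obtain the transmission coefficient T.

T = 0.709

The wavenumbers are k₁ = √(2mE)/ℏ = 1.637 on the left and k₂ = √(2m(E − U₀))/ℏ = 0.4899 on the right.
Matching ψ and ψ′ at x = 0 gives r = (k₁ − k₂)/(k₁ + k₂), so R = r² = 0.2909 and T = 1 − R = 0.7091.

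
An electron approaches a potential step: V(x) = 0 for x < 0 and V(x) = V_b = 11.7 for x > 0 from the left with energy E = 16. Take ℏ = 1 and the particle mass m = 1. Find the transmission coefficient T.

On each side the TISE gives plane waves with k = √(2m(E − V))/ℏ: k₁ = √(2·1·16) = 5.657, k₂ = √(2·1·4.3) = 2.933.
Matching ψ and ψ′ at x = 0 gives r = (k₁ − k₂)/(k₁ + k₂), so R = r² = 0.1006 and T = 1 − R = 0.8994.

T = 0.899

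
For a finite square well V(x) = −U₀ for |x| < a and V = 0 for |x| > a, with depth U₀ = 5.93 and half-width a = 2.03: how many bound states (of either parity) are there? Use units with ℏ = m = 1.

N = 5

The dimensionless depth is z₀ = a√(2mU₀)/ℏ = 2.03 × √(11.86) = 6.991.
A new bound state (alternating even/odd) appears each time z₀ passes a multiple of π/2, so N = ⌊2z₀/π⌋ + 1 = ⌊4.451⌋ + 1 = 5.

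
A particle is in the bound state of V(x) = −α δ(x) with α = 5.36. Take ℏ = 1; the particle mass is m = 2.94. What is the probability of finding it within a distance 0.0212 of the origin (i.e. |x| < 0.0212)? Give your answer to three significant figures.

The normalised bound state is ψ = √κ e^{−κ|x|} with κ = mα/ℏ² = 15.76.
P(|x| < d) = ∫_{−d}^{d} κ e^{−2κ|x|} dx = 1 − e^{−2κd} = 1 − e^{−0.6682} = 0.4873.

P = 0.487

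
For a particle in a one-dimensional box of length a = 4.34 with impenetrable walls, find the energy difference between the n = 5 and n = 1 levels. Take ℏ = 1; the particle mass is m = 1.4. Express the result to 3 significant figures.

E_n = n²π²ℏ²/(2ma²), so ΔE = (5² − 1²) π²ℏ²/(2ma²).
ΔE = 24 × π² / (2 × 1.4 × 4.34²) = 4.491.

ΔE = 4.49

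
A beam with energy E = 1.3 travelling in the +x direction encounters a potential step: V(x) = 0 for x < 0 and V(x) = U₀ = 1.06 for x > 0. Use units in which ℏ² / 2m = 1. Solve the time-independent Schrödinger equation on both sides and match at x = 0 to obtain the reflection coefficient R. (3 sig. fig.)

On each side the TISE gives plane waves with k = √(2m(E − V))/ℏ: k₁ = √(2·½·1.3) = 1.140, k₂ = √(2·½·0.24) = 0.4899.
Matching ψ and ψ′ at x = 0 gives r = (k₁ − k₂)/(k₁ + k₂), so R = r² = 0.1591 and T = 1 − R = 0.8409.

R = 0.159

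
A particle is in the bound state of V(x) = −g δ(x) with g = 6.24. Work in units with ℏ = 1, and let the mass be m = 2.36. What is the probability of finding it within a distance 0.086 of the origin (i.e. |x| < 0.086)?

The normalised bound state is ψ = √κ e^{−κ|x|} with κ = mg/ℏ² = 14.73.
P(|x| < d) = ∫_{−d}^{d} κ e^{−2κ|x|} dx = 1 − e^{−2κd} = 1 − e^{−2.533} = 0.9206.

P = 0.921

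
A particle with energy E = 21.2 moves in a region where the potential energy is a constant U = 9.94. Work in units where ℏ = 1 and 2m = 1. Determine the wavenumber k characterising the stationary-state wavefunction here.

k = 3.36

With E > U the solution is oscillatory, ψ ∝ e^{±ikx} with k = √(2m(E − U))/ℏ.
k = √(2 × 0.5 × 11.26) = 3.356.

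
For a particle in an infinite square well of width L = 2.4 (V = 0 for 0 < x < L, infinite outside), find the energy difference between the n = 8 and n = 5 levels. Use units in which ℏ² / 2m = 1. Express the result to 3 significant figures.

ΔE = 66.8

E_n = n²π²ℏ²/(2mL²), so ΔE = (8² − 5²) π²ℏ²/(2mL²).
ΔE = 39 × π² / (2 × 0.5 × 2.4²) = 66.83.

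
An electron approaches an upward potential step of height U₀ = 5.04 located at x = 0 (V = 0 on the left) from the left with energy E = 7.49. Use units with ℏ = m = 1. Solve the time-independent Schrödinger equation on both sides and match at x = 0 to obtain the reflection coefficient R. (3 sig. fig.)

On each side the TISE gives plane waves with k = √(2m(E − V))/ℏ: k₁ = √(2·1·7.49) = 3.870, k₂ = √(2·1·2.45) = 2.214.
Continuity of ψ and ψ′ at the step yields the reflection amplitude r = (k₁ − k₂)/(k₁ + k₂) = 0.2723; thus R = |r|² = 0.07416, T = 0.9258.

R = 0.0742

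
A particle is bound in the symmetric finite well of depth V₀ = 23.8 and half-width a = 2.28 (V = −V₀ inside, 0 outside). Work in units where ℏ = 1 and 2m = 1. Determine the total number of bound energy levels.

N = 8

The dimensionless depth is z₀ = a√(2mV₀)/ℏ = 2.28 × √(23.80) = 11.12.
A new bound state (alternating even/odd) appears each time z₀ passes a multiple of π/2, so N = ⌊2z₀/π⌋ + 1 = ⌊7.081⌋ + 1 = 8.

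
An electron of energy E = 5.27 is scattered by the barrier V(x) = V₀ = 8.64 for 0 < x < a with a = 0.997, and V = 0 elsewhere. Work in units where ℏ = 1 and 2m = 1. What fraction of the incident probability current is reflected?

E < V₀: inside the barrier ψ ∝ e^{±κx} with κ = √(2m(V₀ − E))/ℏ = 1.836.
κa = 1.830, sinh(κa) = 3.038.
Matching ψ, ψ′ at both faces gives T = [1 + V₀² sinh²(κa) / (4E(V₀ − E))]⁻¹ = 1/10.70 = 0.0935.
R = 1 − T = 0.907.

R = 0.907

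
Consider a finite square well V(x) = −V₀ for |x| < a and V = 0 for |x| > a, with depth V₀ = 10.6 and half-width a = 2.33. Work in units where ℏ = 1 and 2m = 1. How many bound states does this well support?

N = 5

Define the well-strength parameter z₀ = (a/ℏ)√(2mV₀) = 2.33 × √(2·0.5·10.6) = 7.586.
The even/odd transcendental equations gain one root per π/2 in z₀, giving N = 1 + ⌊2z₀/π⌋ = 1 + ⌊4.829⌋ = 5.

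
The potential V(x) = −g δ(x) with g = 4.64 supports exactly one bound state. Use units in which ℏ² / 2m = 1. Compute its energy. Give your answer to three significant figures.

The bound state is ψ(x) = √κ e^{−κ|x|}. The derivative jump ψ'(0⁺) − ψ'(0⁻) = −(2mg/ℏ²)ψ(0) fixes κ = mg/ℏ² = 2.320.
Then E = −ℏ²κ²/(2m) = −mg²/(2ℏ²) = -5.382.

E = -5.38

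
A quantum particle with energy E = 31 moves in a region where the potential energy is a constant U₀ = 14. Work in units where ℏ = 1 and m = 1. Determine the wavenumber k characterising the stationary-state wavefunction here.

k = 5.83

With E > U₀ the solution is oscillatory, ψ ∝ e^{±ikx} with k = √(2m(E − U₀))/ℏ.
k = √(2 × 1 × 17) = 5.831.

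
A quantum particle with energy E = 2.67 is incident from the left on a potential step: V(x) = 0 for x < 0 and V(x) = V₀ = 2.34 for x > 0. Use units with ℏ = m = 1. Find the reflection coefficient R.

On each side the TISE gives plane waves with k = √(2m(E − V))/ℏ: k₁ = √(2·1·2.67) = 2.311, k₂ = √(2·1·0.33) = 0.8124.
Continuity of ψ and ψ′ at the step yields the reflection amplitude r = (k₁ − k₂)/(k₁ + k₂) = 0.4798; thus R = |r|² = 0.2302, T = 0.7698.

R = 0.230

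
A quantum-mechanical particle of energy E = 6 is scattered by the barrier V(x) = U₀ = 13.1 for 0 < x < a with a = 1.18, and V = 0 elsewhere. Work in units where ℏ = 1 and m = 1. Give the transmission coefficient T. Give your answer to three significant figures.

T = 0.000545

Since E < U₀ the interior solution is evanescent with decay constant κ = √(2m(U₀ − E))/ℏ = 3.768.
κa = 4.447, sinh(κa) = 42.66.
The exact tunnelling result is T⁻¹ = 1 + U₀² sinh²(κa) / [4E(U₀ − E)] = 1834, so T = 0.000545.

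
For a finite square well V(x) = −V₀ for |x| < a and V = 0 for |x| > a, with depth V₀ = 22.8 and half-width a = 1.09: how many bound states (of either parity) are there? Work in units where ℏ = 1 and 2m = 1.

N = 4

Define the well-strength parameter z₀ = (a/ℏ)√(2mV₀) = 1.09 × √(2·0.5·22.8) = 5.205.
The even/odd transcendental equations gain one root per π/2 in z₀, giving N = 1 + ⌊2z₀/π⌋ = 1 + ⌊3.313⌋ = 4.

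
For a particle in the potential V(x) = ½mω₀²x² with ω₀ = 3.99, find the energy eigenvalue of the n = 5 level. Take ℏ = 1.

Using E_n = (n + ½)ℏω₀: E_5 = 5.5 × 3.99 = 21.95.

E = 21.9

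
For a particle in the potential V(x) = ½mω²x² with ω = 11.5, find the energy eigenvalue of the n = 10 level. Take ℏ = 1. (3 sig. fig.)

Using E_n = (n + ½)ℏω: E_10 = 10.5 × 11.5 = 120.8.

E = 121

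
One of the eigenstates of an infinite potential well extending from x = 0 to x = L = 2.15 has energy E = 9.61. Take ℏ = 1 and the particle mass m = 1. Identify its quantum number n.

For an infinite well E_n = n²π²ℏ²/(2mL²), so n = (L/πℏ)√(2mE).
n = (2.15/π) × √(2 × 1 × 9.61) = 3.000 → n = 3.

n = 3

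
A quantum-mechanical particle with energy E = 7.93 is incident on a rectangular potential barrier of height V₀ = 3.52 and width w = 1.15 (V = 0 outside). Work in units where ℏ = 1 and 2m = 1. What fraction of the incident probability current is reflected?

R = 0.0376

Above the barrier the interior wavenumber is k₂ = √(2m(E − V₀))/ℏ = 2.100, giving phase k₂w = 2.415.
T = [1 + V₀² sin²(k₂w) / (4E(E − V₀))]⁻¹ = 1/1.039 = 0.962.
R = 1 − T = 0.0376.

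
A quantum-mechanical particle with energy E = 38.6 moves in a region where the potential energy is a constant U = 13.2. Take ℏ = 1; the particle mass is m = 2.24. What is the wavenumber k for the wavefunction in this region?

k = 10.7

With E > U the solution is oscillatory, ψ ∝ e^{±ikx} with k = √(2m(E − U))/ℏ.
k = √(2 × 2.24 × 25.4) = 10.67.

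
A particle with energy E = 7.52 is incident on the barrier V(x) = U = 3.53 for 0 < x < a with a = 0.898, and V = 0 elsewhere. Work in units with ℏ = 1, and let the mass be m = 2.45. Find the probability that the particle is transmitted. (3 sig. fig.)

T = 0.947

E > U: inside the barrier k₂ = √(2m(E − U))/ℏ = 4.422, k₂a = 3.971.
T = [1 + U² sin²(k₂a) / (4E(E − U))]⁻¹ = 1/1.056 = 0.947.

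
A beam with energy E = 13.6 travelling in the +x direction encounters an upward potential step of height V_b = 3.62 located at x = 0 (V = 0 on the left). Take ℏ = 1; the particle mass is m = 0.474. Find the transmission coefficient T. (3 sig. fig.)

T = 0.994

The wavenumbers are k₁ = √(2mE)/ℏ = 3.591 on the left and k₂ = √(2m(E − V_b))/ℏ = 3.076 on the right.
Continuity of ψ and ψ′ at the step yields the reflection amplitude r = (k₁ − k₂)/(k₁ + k₂) = 0.07722; thus R = |r|² = 0.005963, T = 0.9940.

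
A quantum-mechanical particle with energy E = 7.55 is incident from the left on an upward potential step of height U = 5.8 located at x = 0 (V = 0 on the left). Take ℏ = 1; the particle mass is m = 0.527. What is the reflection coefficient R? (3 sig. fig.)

The wavenumbers are k₁ = √(2mE)/ℏ = 2.821 on the left and k₂ = √(2m(E − U))/ℏ = 1.358 on the right.
Continuity of ψ and ψ′ at the step yields the reflection amplitude r = (k₁ − k₂)/(k₁ + k₂) = 0.3500; thus R = |r|² = 0.1225, T = 0.8775.

R = 0.123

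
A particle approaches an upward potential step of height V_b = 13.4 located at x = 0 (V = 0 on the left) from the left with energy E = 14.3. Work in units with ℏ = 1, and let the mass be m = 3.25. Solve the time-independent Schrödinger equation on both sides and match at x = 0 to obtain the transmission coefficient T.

The wavenumbers are k₁ = √(2mE)/ℏ = 9.641 on the left and k₂ = √(2m(E − V_b))/ℏ = 2.419 on the right.
Continuity of ψ and ψ′ at the step yields the reflection amplitude r = (k₁ − k₂)/(k₁ + k₂) = 0.5989; thus R = |r|² = 0.3587, T = 0.6413.

T = 0.641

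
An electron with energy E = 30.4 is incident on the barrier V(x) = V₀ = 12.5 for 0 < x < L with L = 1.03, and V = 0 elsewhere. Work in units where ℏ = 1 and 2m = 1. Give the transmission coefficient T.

E > V₀: inside the barrier k₂ = √(2m(E − V₀))/ℏ = 4.231, k₂L = 4.358.
T = [1 + V₀² sin²(k₂L) / (4E(E − V₀))]⁻¹ = 1/1.063 = 0.941.

T = 0.941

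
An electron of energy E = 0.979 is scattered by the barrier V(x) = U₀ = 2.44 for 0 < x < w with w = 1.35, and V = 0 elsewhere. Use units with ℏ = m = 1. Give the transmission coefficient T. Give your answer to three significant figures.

Since E < U₀ the interior solution is evanescent with decay constant κ = √(2m(U₀ − E))/ℏ = 1.709.
κw = 2.308, sinh(κw) = 4.976.
The exact tunnelling result is T⁻¹ = 1 + U₀² sinh²(κw) / [4E(U₀ − E)] = 26.76, so T = 0.0374.

T = 0.0374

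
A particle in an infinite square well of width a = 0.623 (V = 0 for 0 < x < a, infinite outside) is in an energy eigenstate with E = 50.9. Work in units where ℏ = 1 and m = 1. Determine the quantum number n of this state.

n = 2

From E_n = n²π²ℏ²/(2ma²) invert to n = √(2ma²E)/(πℏ).
n = (0.623/π) × √(2 × 1 × 50.9) = 2.001 → n = 2.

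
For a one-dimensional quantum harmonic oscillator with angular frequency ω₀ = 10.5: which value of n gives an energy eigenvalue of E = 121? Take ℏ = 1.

E_n = ℏω₀(n + ½) ⇒ n = E/(ℏω₀) − ½ = 121/10.5 − 0.5 = 11.024 → n = 11.

n = 11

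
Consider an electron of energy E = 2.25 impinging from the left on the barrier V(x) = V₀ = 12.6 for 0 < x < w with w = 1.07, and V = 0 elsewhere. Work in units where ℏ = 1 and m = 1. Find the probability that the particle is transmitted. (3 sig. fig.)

T = 0.000139

E < V₀: inside the barrier ψ ∝ e^{±κx} with κ = √(2m(V₀ − E))/ℏ = 4.550.
κw = 4.868, sinh(κw) = 65.04.
The exact tunnelling result is T⁻¹ = 1 + V₀² sinh²(κw) / [4E(V₀ − E)] = 7211, so T = 0.000139.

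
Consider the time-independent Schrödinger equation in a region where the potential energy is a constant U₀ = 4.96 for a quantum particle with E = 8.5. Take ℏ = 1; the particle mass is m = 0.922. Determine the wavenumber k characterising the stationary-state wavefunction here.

k = 2.55

With E > U₀ the solution is oscillatory, ψ ∝ e^{±ikx} with k = √(2m(E − U₀))/ℏ.
k = √(2 × 0.922 × 3.54) = 2.555.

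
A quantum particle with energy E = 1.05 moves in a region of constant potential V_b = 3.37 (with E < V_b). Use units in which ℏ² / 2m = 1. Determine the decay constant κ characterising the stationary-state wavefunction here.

κ = 1.52

Since E < V_b the TISE in this region is ψ'' = κ²ψ with κ = √(2m(V_b − E))/ℏ.
κ = √(2 × 0.5 × 2.32) = 1.523.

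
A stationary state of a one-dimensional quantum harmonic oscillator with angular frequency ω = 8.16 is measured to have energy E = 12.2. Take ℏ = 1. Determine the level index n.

E_n = ℏω(n + ½) ⇒ n = E/(ℏω) − ½ = 12.2/8.16 − 0.5 = 0.995 → n = 1.

n = 1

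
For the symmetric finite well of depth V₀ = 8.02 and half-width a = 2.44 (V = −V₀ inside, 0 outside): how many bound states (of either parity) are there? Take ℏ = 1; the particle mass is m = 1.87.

N = 9

Define the well-strength parameter z₀ = (a/ℏ)√(2mV₀) = 2.44 × √(2·1.87·8.02) = 13.36.
A new bound state (alternating even/odd) appears each time z₀ passes a multiple of π/2, so N = ⌊2z₀/π⌋ + 1 = ⌊8.507⌋ + 1 = 9.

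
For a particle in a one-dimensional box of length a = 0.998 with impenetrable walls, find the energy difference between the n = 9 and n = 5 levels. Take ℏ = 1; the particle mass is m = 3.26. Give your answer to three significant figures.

ΔE = 85.1

E_n = n²π²ℏ²/(2ma²), so ΔE = (9² − 5²) π²ℏ²/(2ma²).
ΔE = 56 × π² / (2 × 3.26 × 0.998²) = 85.11.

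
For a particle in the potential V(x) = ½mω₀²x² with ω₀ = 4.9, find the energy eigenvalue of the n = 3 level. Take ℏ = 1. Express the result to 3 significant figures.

Using E_n = (n + ½)ℏω₀: E_3 = 3.5 × 4.9 = 17.15.

E = 17.2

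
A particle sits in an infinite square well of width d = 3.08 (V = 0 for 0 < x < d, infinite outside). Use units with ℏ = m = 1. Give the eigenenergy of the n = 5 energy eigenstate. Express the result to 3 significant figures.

The infinite-well eigenfunctions ψ_n = √(2/d) sin(nπx/d) vanish at both walls, giving E_n = n²π²ℏ²/(2md²).
E_5 = 5² × π² / (2 × 1 × 3.08²) = 13.00.

E = 13.0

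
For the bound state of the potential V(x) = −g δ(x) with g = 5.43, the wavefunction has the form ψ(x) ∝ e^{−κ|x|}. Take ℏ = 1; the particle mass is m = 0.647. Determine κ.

κ = 3.51

Integrate −(ℏ²/2m)ψ'' − gδ(x)ψ = Eψ from −ε to +ε: the ψ'' term gives ψ'(0⁺) − ψ'(0⁻) and the δ term gives −(2mg/ℏ²)ψ(0).
With ψ ∝ e^{−κ|x|} this yields −2κ = −2mg/ℏ², so κ = mg/ℏ² = 3.513.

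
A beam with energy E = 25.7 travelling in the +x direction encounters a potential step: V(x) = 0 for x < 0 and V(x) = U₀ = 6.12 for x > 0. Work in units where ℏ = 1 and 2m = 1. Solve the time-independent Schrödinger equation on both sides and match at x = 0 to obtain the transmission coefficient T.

T = 0.995

On each side the TISE gives plane waves with k = √(2m(E − V))/ℏ: k₁ = √(2·½·25.7) = 5.070, k₂ = √(2·½·19.58) = 4.425.
Continuity of ψ and ψ′ at the step yields the reflection amplitude r = (k₁ − k₂)/(k₁ + k₂) = 0.06789; thus R = |r|² = 0.004609, T = 0.9954.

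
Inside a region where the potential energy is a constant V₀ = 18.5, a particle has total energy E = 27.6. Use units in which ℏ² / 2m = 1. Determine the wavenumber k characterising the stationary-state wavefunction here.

With E > V₀ the solution is oscillatory, ψ ∝ e^{±ikx} with k = √(2m(E − V₀))/ℏ.
k = √(2 × 0.5 × 9.1) = 3.017.

k = 3.02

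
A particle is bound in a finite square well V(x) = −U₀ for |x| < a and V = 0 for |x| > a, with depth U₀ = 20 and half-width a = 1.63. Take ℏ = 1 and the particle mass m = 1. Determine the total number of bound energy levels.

Define the well-strength parameter z₀ = (a/ℏ)√(2mU₀) = 1.63 × √(2·1·20) = 10.31.
A new bound state (alternating even/odd) appears each time z₀ passes a multiple of π/2, so N = ⌊2z₀/π⌋ + 1 = ⌊6.563⌋ + 1 = 7.

N = 7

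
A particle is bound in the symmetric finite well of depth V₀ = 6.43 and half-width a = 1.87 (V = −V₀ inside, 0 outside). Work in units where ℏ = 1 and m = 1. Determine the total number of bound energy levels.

N = 5

Define the well-strength parameter z₀ = (a/ℏ)√(2mV₀) = 1.87 × √(2·1·6.43) = 6.706.
A new bound state (alternating even/odd) appears each time z₀ passes a multiple of π/2, so N = ⌊2z₀/π⌋ + 1 = ⌊4.269⌋ + 1 = 5.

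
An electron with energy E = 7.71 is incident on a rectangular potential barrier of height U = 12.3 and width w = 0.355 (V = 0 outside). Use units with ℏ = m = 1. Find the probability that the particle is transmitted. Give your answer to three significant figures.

T = 0.358

Since E < U the interior solution is evanescent with decay constant κ = √(2m(U − E))/ℏ = 3.030.
κw = 1.076, sinh(κw) = 1.295.
The exact tunnelling result is T⁻¹ = 1 + U² sinh²(κw) / [4E(U − E)] = 2.793, so T = 0.358.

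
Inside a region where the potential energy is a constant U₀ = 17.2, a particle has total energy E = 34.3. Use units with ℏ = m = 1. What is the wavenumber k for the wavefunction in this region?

k = 5.85

With E > U₀ the solution is oscillatory, ψ ∝ e^{±ikx} with k = √(2m(E − U₀))/ℏ.
k = √(2 × 1 × 17.1) = 5.848.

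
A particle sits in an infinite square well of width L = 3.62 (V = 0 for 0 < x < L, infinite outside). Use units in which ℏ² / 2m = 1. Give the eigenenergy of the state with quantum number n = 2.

Requiring ψ(0) = ψ(L) = 0 quantises k = nπ/L, hence E_n = ℏ²k²/2m = n²π²ℏ²/(2mL²).
E_2 = 2² × π² / (2 × 0.5 × 3.62²) = 3.013.

E = 3.01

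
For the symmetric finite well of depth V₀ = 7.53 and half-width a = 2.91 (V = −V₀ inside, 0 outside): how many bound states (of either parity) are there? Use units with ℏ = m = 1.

N = 8

The dimensionless depth is z₀ = a√(2mV₀)/ℏ = 2.91 × √(15.06) = 11.29.
A new bound state (alternating even/odd) appears each time z₀ passes a multiple of π/2, so N = ⌊2z₀/π⌋ + 1 = ⌊7.189⌋ + 1 = 8.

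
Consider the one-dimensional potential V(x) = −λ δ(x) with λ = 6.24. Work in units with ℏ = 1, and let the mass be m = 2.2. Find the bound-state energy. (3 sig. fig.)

For x ≠ 0 the bound state is ψ ∝ e^{−κ|x|}; integrating the TISE across the delta gives the cusp condition 2κ = 2mλ/ℏ², so κ = 13.73.
Then E = −ℏ²κ²/(2m) = −mλ²/(2ℏ²) = -42.83.

E = -42.8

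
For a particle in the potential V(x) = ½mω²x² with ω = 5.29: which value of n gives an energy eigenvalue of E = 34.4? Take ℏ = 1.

Invert E_n = (n + ½)ℏω: n = E/ℏω − ½ = 6.003, so n = 6.

n = 6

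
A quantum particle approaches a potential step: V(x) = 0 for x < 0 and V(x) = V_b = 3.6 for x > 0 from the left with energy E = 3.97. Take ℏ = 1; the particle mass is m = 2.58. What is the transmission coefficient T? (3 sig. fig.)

T = 0.717

On each side the TISE gives plane waves with k = √(2m(E − V))/ℏ: k₁ = √(2·2.58·3.97) = 4.526, k₂ = √(2·2.58·0.37) = 1.382.
Matching ψ and ψ′ at x = 0 gives r = (k₁ − k₂)/(k₁ + k₂), so R = r² = 0.2833 and T = 1 − R = 0.7167.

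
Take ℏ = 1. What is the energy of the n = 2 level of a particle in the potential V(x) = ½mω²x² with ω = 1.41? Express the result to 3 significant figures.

Using E_n = (n + ½)ℏω: E_2 = 2.5 × 1.41 = 3.525.

E = 3.53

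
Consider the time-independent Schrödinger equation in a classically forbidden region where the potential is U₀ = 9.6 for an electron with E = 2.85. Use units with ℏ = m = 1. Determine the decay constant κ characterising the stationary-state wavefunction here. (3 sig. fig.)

κ = 3.67

Since E < U₀ the TISE in this region is ψ'' = κ²ψ with κ = √(2m(U₀ − E))/ℏ.
κ = √(2 × 1 × 6.75) = 3.674.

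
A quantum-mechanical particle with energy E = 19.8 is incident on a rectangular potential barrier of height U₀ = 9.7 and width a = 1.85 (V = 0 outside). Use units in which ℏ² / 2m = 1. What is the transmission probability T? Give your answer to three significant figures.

T = 0.982

E > U₀: inside the barrier k₂ = √(2m(E − U₀))/ℏ = 3.178, k₂a = 5.879.
Matching at both interfaces gives T⁻¹ = 1 + U₀² sin²(k₂a) / [4E(E − U₀)] = 1.018, hence T = 0.982.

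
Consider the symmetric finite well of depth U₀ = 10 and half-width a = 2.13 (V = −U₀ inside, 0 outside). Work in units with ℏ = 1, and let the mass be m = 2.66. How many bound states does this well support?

N = 10

The dimensionless depth is z₀ = a√(2mU₀)/ℏ = 2.13 × √(53.20) = 15.54.
The even/odd transcendental equations gain one root per π/2 in z₀, giving N = 1 + ⌊2z₀/π⌋ = 1 + ⌊9.890⌋ = 10.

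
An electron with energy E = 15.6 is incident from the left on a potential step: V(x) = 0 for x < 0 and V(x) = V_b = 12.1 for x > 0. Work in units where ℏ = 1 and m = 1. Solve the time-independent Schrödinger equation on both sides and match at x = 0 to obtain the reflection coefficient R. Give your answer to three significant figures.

R = 0.128

On each side the TISE gives plane waves with k = √(2m(E − V))/ℏ: k₁ = √(2·1·15.6) = 5.586, k₂ = √(2·1·3.5) = 2.646.
Continuity of ψ and ψ′ at the step yields the reflection amplitude r = (k₁ − k₂)/(k₁ + k₂) = 0.3572; thus R = |r|² = 0.1276, T = 0.8724.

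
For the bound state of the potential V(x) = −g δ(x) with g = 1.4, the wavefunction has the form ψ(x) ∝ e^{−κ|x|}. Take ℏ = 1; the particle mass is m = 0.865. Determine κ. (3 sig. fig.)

κ = 1.21

Integrating the TISE across x = 0 gives the cusp condition ψ'(0⁺) − ψ'(0⁻) = −(2mg/ℏ²)ψ(0).
With ψ ∝ e^{−κ|x|} this yields −2κ = −2mg/ℏ², so κ = mg/ℏ² = 1.211.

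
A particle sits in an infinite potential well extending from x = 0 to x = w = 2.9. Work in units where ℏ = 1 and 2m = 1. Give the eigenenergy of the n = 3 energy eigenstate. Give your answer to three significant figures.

The infinite-well eigenfunctions ψ_n = √(2/w) sin(nπx/w) vanish at both walls, giving E_n = n²π²ℏ²/(2mw²).
E_3 = 3² × π² / (2 × 0.5 × 2.9²) = 10.56.

E = 10.6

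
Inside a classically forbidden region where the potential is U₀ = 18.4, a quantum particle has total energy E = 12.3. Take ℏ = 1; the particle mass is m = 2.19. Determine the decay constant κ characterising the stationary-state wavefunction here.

κ = 5.17

Since E < U₀ the TISE in this region is ψ'' = κ²ψ with κ = √(2m(U₀ − E))/ℏ.
κ = √(2 × 2.19 × 6.1) = 5.169.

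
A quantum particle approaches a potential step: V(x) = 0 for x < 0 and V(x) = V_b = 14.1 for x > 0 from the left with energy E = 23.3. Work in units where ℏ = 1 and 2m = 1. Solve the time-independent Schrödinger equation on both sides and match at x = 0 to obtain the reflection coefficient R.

On each side the TISE gives plane waves with k = √(2m(E − V))/ℏ: k₁ = √(2·½·23.3) = 4.827, k₂ = √(2·½·9.2) = 3.033.
Matching ψ and ψ′ at x = 0 gives r = (k₁ − k₂)/(k₁ + k₂), so R = r² = 0.05209 and T = 1 − R = 0.9479.

R = 0.0521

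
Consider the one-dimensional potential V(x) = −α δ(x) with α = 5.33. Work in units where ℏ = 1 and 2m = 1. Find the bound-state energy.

E = -7.10

For x ≠ 0 the bound state is ψ ∝ e^{−κ|x|}; integrating the TISE across the delta gives the cusp condition 2κ = 2mα/ℏ², so κ = 2.665.
Then E = −ℏ²κ²/(2m) = −mα²/(2ℏ²) = -7.102.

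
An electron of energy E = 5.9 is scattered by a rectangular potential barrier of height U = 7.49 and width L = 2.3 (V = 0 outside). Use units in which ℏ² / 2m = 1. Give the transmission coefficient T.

Since E < U the interior solution is evanescent with decay constant κ = √(2m(U − E))/ℏ = 1.261.
κL = 2.900, sinh(κL) = 9.061.
Matching ψ, ψ′ at both faces gives T = [1 + U² sinh²(κL) / (4E(U − E))]⁻¹ = 1/123.8 = 0.00808.

T = 0.00808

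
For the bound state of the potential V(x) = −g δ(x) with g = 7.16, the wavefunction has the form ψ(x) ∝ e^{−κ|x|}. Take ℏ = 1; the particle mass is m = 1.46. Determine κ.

κ = 10.5

Integrating the TISE across x = 0 gives the cusp condition ψ'(0⁺) − ψ'(0⁻) = −(2mg/ℏ²)ψ(0).
With ψ ∝ e^{−κ|x|} this yields −2κ = −2mg/ℏ², so κ = mg/ℏ² = 10.45.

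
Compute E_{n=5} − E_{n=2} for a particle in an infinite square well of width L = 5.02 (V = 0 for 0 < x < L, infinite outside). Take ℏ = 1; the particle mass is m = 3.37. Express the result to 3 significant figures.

E_n = n²π²ℏ²/(2mL²), so ΔE = (5² − 2²) π²ℏ²/(2mL²).
ΔE = 21 × π² / (2 × 3.37 × 5.02²) = 1.220.

ΔE = 1.22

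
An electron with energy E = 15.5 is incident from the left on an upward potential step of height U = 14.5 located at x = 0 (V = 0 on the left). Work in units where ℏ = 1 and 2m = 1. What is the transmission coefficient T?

T = 0.646

The wavenumbers are k₁ = √(2mE)/ℏ = 3.937 on the left and k₂ = √(2m(E − U))/ℏ = 1.000 on the right.
Continuity of ψ and ψ′ at the step yields the reflection amplitude r = (k₁ − k₂)/(k₁ + k₂) = 0.5949; thus R = |r|² = 0.3539, T = 0.6461.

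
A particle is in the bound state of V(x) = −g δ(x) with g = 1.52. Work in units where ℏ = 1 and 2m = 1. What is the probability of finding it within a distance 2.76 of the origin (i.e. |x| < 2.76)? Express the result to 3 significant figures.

P = 0.985

The normalised bound state is ψ = √κ e^{−κ|x|} with κ = mg/ℏ² = 0.7600.
P(|x| < d) = ∫_{−d}^{d} κ e^{−2κ|x|} dx = 1 − e^{−2κd} = 1 − e^{−4.195} = 0.9849.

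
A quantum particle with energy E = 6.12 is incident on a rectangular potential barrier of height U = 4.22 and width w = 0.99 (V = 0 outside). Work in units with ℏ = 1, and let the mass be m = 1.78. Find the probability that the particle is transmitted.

T = 0.901

Above the barrier the interior wavenumber is k₂ = √(2m(E − U))/ℏ = 2.601, giving phase k₂w = 2.575.
T = [1 + U² sin²(k₂w) / (4E(E − U))]⁻¹ = 1/1.110 = 0.901.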